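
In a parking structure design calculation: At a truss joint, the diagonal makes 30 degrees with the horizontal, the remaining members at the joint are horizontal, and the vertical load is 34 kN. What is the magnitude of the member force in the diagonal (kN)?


At the joint, only the diagonal has a vertical component, so vertical equilibrium gives:
F * sin(30) = 34
F = 34 / sin(30)
= 34 / 0.5
= 68.0 kN

68.0 kN


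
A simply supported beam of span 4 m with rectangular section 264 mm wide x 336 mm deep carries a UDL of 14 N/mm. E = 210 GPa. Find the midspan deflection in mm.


I = 264 * 336^3 / 12 = 834527232.0 mm^4
L = 4000.0 mm, w = 14 N/mm, E = 210000.0 MPa
delta = 5 * w * L^4 / (384 * E * I)
= 5 * 14 * 4000.0^4 / (384 * 210000.0 * 834527232.0)
= 0.2663 mm

0.2663 mm


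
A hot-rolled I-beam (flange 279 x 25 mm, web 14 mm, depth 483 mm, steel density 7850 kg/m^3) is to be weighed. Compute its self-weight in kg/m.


A_flanges = 2 * 279 * 25 = 13950 mm^2
A_web = (483 - 2 * 25) * 14 = 6062 mm^2
A_total = 13950 + 6062 = 20012 mm^2 = 0.020012 m^2
Weight = rho * A = 7850 * 0.020012 = 157.0942 kg/m

157.0942 kg/m


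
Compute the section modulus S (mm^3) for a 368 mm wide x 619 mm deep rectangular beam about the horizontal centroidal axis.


S = b * h^2 / 6
= 368 * 619^2 / 6
= 368 * 383161 / 6
= 23500541.33 mm^3

23500541.33 mm^3


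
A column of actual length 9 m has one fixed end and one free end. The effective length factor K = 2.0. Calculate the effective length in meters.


L_eff = K * L
= 2.0 * 9
= 18.0 m

18.0 m


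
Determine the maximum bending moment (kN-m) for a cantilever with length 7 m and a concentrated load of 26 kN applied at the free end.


For a cantilever with a point load at the free end:
M_max = P * L = 26 * 7 = 182 kN-m

182 kN-m


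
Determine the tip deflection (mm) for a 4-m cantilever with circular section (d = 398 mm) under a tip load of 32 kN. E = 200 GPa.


I = pi * d^4 / 64 = pi * 398^4 / 64 = 1231692188.23 mm^4
L = 4000.0 mm, P = 32000.0 N, E = 200000.0 MPa
delta = P * L^3 / (3 * E * I)
= 32000.0 * 4000.0^3 / (3 * 200000.0 * 1231692188.23)
= 2.7713 mm

2.7713 mm


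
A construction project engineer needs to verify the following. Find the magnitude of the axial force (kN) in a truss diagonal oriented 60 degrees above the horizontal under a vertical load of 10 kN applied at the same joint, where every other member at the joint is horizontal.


At the joint, only the diagonal has a vertical component, so vertical equilibrium gives:
F * sin(60) = 10
F = 10 / sin(60)
= 10 / 0.866025
= 11.55 kN

11.55 kN


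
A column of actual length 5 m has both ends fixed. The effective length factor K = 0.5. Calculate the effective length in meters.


L_eff = K * L
= 0.5 * 5
= 2.5 m

2.5 m


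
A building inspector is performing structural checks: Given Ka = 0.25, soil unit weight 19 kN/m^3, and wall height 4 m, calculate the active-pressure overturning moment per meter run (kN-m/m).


Pa = 0.5 * Ka * gamma * H^2
= 0.5 * 0.25 * 19 * 4^2
= 38.0 kN/m
Arm = H / 3 = 4 / 3 = 1.3333 m
Mo = Pa * arm = Pa * H / 3 = 38.0 * 4 / 3 = 50.6667 kN-m/m

50.6667 kN-m/m


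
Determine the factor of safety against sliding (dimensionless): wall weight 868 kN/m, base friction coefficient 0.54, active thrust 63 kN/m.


Resisting force = mu * W = 0.54 * 868 = 468.72 kN/m
FOS = Resisting / Driving = 468.72 / 63
= 7.44 (dimensionless)

7.44 (dimensionless)


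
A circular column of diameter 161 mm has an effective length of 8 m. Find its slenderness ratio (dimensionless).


Radius of gyration r = d / 4 = 161 / 4 = 40.25 mm
L_eff = 8000.0 mm
Slenderness ratio = L / r = 8000.0 / 40.25 = 198.76 (dimensionless)

198.76 (dimensionless)


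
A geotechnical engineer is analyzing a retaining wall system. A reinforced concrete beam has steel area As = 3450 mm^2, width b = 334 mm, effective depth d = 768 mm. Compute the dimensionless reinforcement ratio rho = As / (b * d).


rho = As / (b * d)
= 3450 / (334 * 768)
= 3450 / 256512
= 0.01345 (dimensionless)

0.01345 (dimensionless)


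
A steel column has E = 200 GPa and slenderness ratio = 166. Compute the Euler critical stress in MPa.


sigma_cr = pi^2 * E / lambda^2
= 9.8696 * 200000.0 / 166^2
= 9.8696 * 200000.0 / 27556
= 71.6331 MPa

71.6331 MPa


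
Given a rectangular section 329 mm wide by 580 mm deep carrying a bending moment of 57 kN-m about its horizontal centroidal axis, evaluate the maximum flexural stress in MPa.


I = b * h^3 / 12 = 329 * 580^3 / 12 = 5349320666.67 mm^4
y = h / 2 = 580 / 2 = 290.0 mm
M = 57 kN-m = 57000000.0 N-mm
sigma = M * y / I = 57000000.0 * 290.0 / 5349320666.67
= 3.09 MPa

3.09 MPa


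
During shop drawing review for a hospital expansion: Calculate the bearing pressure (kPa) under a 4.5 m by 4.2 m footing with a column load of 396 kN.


A = 4.5 * 4.2 = 18.9 m^2
q = P / A = 396 / 18.9
= 20.9524 kPa

20.9524 kPa


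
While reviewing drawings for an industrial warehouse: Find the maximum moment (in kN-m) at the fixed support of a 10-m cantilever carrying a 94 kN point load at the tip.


For a cantilever with a point load at the free end:
M_max = P * L = 94 * 10 = 940 kN-m

940 kN-m


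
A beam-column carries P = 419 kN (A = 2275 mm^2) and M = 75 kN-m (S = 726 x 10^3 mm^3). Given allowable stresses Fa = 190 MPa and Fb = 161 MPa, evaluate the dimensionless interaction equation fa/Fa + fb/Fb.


f_a = P / A = 419000.0 / 2275 = 184.1758 MPa
f_b = M / S = 75000000.0 / 726000.0 = 103.3058 MPa
Ratio = f_a / Fa + f_b / Fb
= 184.1758 / 190 + 103.3058 / 161
= 1.611 (dimensionless)

1.611 (dimensionless)


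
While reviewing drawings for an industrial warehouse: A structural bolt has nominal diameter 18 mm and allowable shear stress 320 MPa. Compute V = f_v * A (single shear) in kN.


A = pi * d^2 / 4 = pi * 18^2 / 4 = 254.469 mm^2
V = f_v * A / 1000 = 320 * 254.469 / 1000
= 81.4301 kN

81.4301 kN


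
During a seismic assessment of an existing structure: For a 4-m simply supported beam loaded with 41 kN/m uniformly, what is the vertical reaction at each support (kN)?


Total load = w * L = 41 * 4 = 164 kN
By symmetry, each reaction R = total / 2 = 164 / 2 = 82.0 kN

82.0 kN


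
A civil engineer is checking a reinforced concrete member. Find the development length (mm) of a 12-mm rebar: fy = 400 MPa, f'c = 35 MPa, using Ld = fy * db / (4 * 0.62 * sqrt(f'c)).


Ld = (fy * db) / (4 * 0.62 * sqrt(f'c))
= (400 * 12) / (4 * 0.62 * sqrt(35))
= 4800 / 14.6719
= 327.16 mm

327.16 mm


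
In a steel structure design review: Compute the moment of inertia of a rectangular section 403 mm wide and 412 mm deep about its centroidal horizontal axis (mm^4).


I = b * h^3 / 12
= 403 * 412^3 / 12
= 403 * 69934528 / 12
= 2348634565.33 mm^4

2348634565.33 mm^4


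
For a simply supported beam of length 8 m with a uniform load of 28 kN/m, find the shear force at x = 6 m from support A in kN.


R_A = w * L / 2 = 28 * 8 / 2 = 112.0 kN
V(x) = R_A - w * x = 112.0 - 28 * 6
= -56.0 kN

-56.0 kN


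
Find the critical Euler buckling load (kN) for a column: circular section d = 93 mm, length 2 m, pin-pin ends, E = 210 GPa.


I = pi * d^4 / 64 = 3671991.72 mm^4
L = 2000.0 mm
P_cr = pi^2 * E * I / L^2
= 9.8696 * 210000.0 * 3671991.72 / 2000.0^2
= 1902658.04 N = 1902.658 kN

1902.658 kN


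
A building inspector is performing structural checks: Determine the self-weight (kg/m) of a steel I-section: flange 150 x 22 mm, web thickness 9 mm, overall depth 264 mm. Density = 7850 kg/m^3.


A_flanges = 2 * 150 * 22 = 6600 mm^2
A_web = (264 - 2 * 22) * 9 = 1980 mm^2
A_total = 6600 + 1980 = 8580 mm^2 = 0.008580 m^2
Weight = rho * A = 7850 * 0.008580 = 67.353 kg/m

67.353 kg/m


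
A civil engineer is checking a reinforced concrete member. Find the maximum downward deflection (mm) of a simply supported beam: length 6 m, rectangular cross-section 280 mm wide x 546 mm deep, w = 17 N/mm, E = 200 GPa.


I = 280 * 546^3 / 12 = 3797997840.0 mm^4
L = 6000.0 mm, w = 17 N/mm, E = 200000.0 MPa
delta = 5 * w * L^4 / (384 * E * I)
= 5 * 17 * 6000.0^4 / (384 * 200000.0 * 3797997840.0)
= 0.3777 mm

0.3777 mm


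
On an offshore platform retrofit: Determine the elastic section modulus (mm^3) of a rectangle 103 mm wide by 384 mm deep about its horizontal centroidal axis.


S = b * h^2 / 6
= 103 * 384^2 / 6
= 103 * 147456 / 6
= 2531328.0 mm^3

2531328.0 mm^3


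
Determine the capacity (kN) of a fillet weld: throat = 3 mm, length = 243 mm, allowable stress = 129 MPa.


Strength = throat * length * allowable stress
= 3 * 243 * 129 N
= 94041 N
= 94.04 kN

94.04 kN


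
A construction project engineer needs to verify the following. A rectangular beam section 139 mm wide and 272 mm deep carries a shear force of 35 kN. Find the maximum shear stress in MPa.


A = b * h = 139 * 272 = 37808 mm^2
V = 35 kN = 35000.0 N
tau_max = 1.5 * V / A = 1.5 * 35000.0 / 37808
= 1.3886 MPa

1.3886 MPa


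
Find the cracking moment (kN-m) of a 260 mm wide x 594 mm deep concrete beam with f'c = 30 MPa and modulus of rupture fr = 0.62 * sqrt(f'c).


fr = 0.62 * sqrt(30) = 0.62 * 5.4772 = 3.3959 MPa
I = 260 * 594^3 / 12 = 4540999320.0 mm^4
y_t = 297.0 mm
M_cr = fr * I / y_t = 3.3959 * 4540999320.0 / 297.0 N-mm
= 51.9215 kN-m

51.9215 kN-m


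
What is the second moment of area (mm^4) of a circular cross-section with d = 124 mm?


r = d / 2 = 124 / 2 = 62.0 mm
I = pi * r^4 / 4 = pi * 62.0^4 / 4
= 11605307.16 mm^4

11605307.16 mm^4


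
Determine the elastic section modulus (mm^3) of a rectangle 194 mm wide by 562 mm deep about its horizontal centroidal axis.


S = b * h^2 / 6
= 194 * 562^2 / 6
= 194 * 315844 / 6
= 10212289.33 mm^3

10212289.33 mm^3


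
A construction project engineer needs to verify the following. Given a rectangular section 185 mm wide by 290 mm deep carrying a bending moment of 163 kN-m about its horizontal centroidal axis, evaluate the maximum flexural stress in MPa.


I = b * h^3 / 12 = 185 * 290^3 / 12 = 375997083.33 mm^4
y = h / 2 = 290 / 2 = 145.0 mm
M = 163 kN-m = 163000000.0 N-mm
sigma = M * y / I = 163000000.0 * 145.0 / 375997083.33
= 62.86 MPa

62.86 MPa


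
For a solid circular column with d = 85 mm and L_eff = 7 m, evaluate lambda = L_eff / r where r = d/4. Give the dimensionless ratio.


Radius of gyration r = d / 4 = 85 / 4 = 21.25 mm
L_eff = 7000.0 mm
Slenderness ratio = L / r = 7000.0 / 21.25 = 329.41 (dimensionless)

329.41 (dimensionless)


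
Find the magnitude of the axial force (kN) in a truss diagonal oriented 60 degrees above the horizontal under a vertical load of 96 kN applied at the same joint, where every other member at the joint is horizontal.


At the joint, only the diagonal has a vertical component, so vertical equilibrium gives:
F * sin(60) = 96
F = 96 / sin(60)
= 96 / 0.866025
= 110.85 kN

110.85 kN


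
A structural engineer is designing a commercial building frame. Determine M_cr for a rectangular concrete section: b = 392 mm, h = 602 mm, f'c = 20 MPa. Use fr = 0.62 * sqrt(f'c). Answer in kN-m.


fr = 0.62 * sqrt(20) = 0.62 * 4.4721 = 2.7727 MPa
I = 392 * 602^3 / 12 = 7126795461.33 mm^4
y_t = 301.0 mm
M_cr = fr * I / y_t = 2.7727 * 7126795461.33 / 301.0 N-mm
= 65.65 kN-m

65.65 kN-m


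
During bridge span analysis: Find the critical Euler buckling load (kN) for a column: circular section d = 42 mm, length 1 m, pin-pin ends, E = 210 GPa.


I = pi * d^4 / 64 = 152745.02 mm^4
L = 1000.0 mm
P_cr = pi^2 * E * I / L^2
= 9.8696 * 210000.0 * 152745.02 / 1000.0^2
= 316581.91 N = 316.5819 kN

316.5819 kN


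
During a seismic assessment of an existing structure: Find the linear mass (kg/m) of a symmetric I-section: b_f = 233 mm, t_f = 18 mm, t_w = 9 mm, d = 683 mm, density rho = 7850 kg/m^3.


A_flanges = 2 * 233 * 18 = 8388 mm^2
A_web = (683 - 2 * 18) * 9 = 5823 mm^2
A_total = 8388 + 5823 = 14211 mm^2 = 0.014211 m^2
Weight = rho * A = 7850 * 0.014211 = 111.5563 kg/m

111.5563 kg/m


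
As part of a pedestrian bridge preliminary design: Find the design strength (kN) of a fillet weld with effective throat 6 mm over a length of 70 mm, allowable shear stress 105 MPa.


Strength = throat * length * allowable stress
= 6 * 70 * 105 N
= 44100 N
= 44.1 kN

44.1 kN


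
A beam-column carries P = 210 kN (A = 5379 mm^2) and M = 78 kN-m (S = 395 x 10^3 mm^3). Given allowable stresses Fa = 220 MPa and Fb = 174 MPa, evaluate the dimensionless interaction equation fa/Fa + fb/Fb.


f_a = P / A = 210000.0 / 5379 = 39.0407 MPa
f_b = M / S = 78000000.0 / 395000.0 = 197.4684 MPa
Ratio = f_a / Fa + f_b / Fb
= 39.0407 / 220 + 197.4684 / 174
= 1.3123 (dimensionless)

1.3123 (dimensionless)


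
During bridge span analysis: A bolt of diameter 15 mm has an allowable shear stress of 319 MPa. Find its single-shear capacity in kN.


A = pi * d^2 / 4 = pi * 15^2 / 4 = 176.7146 mm^2
V = f_v * A / 1000 = 319 * 176.7146 / 1000
= 56.372 kN

56.372 kN


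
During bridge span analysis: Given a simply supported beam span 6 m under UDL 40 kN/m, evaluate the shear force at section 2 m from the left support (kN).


R_A = w * L / 2 = 40 * 6 / 2 = 120.0 kN
V(x) = R_A - w * x = 120.0 - 40 * 2
= 40.0 kN

40.0 kN


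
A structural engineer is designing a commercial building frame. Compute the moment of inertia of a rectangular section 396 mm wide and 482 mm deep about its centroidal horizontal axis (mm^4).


I = b * h^3 / 12
= 396 * 482^3 / 12
= 396 * 111980168 / 12
= 3695345544.0 mm^4

3695345544.0 mm^4


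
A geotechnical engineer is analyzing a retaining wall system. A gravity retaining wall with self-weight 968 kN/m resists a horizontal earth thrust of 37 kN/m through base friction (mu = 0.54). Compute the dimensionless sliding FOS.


Resisting force = mu * W = 0.54 * 968 = 522.72 kN/m
FOS = Resisting / Driving = 522.72 / 37
= 14.1276 (dimensionless)

14.1276 (dimensionless)


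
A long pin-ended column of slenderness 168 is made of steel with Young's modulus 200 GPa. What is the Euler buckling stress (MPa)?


sigma_cr = pi^2 * E / lambda^2
= 9.8696 * 200000.0 / 168^2
= 9.8696 * 200000.0 / 28224
= 69.9377 MPa

69.9377 MPa


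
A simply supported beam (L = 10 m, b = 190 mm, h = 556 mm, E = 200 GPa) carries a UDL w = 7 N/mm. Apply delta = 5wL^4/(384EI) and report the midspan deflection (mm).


I = 190 * 556^3 / 12 = 2721427253.33 mm^4
L = 10000.0 mm, w = 7 N/mm, E = 200000.0 MPa
delta = 5 * w * L^4 / (384 * E * I)
= 5 * 7 * 10000.0^4 / (384 * 200000.0 * 2721427253.33)
= 1.6746 mm

1.6746 mm


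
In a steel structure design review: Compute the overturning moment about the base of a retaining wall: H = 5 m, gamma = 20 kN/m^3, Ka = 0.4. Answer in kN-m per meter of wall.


Pa = 0.5 * Ka * gamma * H^2
= 0.5 * 0.4 * 20 * 5^2
= 100.0 kN/m
Arm = H / 3 = 5 / 3 = 1.6667 m
Mo = Pa * arm = Pa * H / 3 = 100.0 * 5 / 3 = 166.6667 kN-m/m

166.6667 kN-m/m


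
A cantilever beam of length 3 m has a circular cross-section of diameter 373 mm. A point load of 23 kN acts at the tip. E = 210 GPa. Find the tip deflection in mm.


I = pi * d^4 / 64 = pi * 373^4 / 64 = 950178558.36 mm^4
L = 3000.0 mm, P = 23000.0 N, E = 210000.0 MPa
delta = P * L^3 / (3 * E * I)
= 23000.0 * 3000.0^3 / (3 * 210000.0 * 950178558.36)
= 1.0374 mm

1.0374 mm


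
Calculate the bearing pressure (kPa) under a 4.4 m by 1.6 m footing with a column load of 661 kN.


A = 4.4 * 1.6 = 7.04 m^2
q = P / A = 661 / 7.04
= 93.892 kPa

93.892 kPa


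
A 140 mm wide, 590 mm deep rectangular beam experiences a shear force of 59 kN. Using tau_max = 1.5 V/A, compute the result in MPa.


A = b * h = 140 * 590 = 82600 mm^2
V = 59 kN = 59000.0 N
tau_max = 1.5 * V / A = 1.5 * 59000.0 / 82600
= 1.0714 MPa

1.0714 MPa


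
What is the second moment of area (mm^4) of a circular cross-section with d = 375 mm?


r = d / 2 = 375 / 2 = 187.5 mm
I = pi * r^4 / 4 = pi * 187.5^4 / 4
= 970722217.33 mm^4

970722217.33 mm^4


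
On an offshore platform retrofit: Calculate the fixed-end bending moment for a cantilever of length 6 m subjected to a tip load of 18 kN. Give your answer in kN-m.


For a cantilever with a point load at the free end:
M_max = P * L = 18 * 6 = 108 kN-m

108 kN-m


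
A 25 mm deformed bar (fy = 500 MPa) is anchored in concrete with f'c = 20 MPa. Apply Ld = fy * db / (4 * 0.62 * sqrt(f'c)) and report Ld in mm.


Ld = (fy * db) / (4 * 0.62 * sqrt(f'c))
= (500 * 25) / (4 * 0.62 * sqrt(20))
= 12500 / 11.0909
= 1127.05 mm

1127.05 mm


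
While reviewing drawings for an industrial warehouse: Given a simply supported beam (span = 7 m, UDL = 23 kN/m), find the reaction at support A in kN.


Total load = w * L = 23 * 7 = 161 kN
By symmetry, each reaction R = total / 2 = 161 / 2 = 80.5 kN

80.5 kN


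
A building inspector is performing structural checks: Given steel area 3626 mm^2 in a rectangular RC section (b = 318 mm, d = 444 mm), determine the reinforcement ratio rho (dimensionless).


rho = As / (b * d)
= 3626 / (318 * 444)
= 3626 / 141192
= 0.025681 (dimensionless)

0.025681 (dimensionless)


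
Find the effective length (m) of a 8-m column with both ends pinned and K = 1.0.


L_eff = K * L
= 1.0 * 8
= 8.0 m

8.0 m


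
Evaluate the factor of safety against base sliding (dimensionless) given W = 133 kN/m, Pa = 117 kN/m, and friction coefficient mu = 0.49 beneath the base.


Resisting force = mu * W = 0.49 * 133 = 65.17 kN/m
FOS = Resisting / Driving = 65.17 / 117
= 0.557 (dimensionless)

0.557 (dimensionless)


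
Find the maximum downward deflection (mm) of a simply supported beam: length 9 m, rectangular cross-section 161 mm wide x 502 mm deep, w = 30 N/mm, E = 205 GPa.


I = 161 * 502^3 / 12 = 1697288940.67 mm^4
L = 9000.0 mm, w = 30 N/mm, E = 205000.0 MPa
delta = 5 * w * L^4 / (384 * E * I)
= 5 * 30 * 9000.0^4 / (384 * 205000.0 * 1697288940.67)
= 7.3658 mm

7.3658 mm


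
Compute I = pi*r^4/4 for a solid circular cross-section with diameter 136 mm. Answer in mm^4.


r = d / 2 = 136 / 2 = 68.0 mm
I = pi * r^4 / 4 = pi * 68.0^4 / 4
= 16792893.44 mm^4

16792893.44 mm^4


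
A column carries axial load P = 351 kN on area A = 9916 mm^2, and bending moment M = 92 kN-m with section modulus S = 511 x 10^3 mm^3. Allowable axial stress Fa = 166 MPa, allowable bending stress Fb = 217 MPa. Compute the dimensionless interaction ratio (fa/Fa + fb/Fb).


f_a = P / A = 351000.0 / 9916 = 35.3973 MPa
f_b = M / S = 92000000.0 / 511000.0 = 180.0391 MPa
Ratio = f_a / Fa + f_b / Fb
= 35.3973 / 166 + 180.0391 / 217
= 1.0429 (dimensionless)

1.0429 (dimensionless)


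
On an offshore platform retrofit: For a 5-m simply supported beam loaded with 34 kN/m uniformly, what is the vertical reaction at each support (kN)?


Total load = w * L = 34 * 5 = 170 kN
By symmetry, each reaction R = total / 2 = 170 / 2 = 85.0 kN

85.0 kN


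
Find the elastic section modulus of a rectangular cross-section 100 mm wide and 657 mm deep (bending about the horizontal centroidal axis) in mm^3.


S = b * h^2 / 6
= 100 * 657^2 / 6
= 100 * 431649 / 6
= 7194150.0 mm^3

7194150.0 mm^3


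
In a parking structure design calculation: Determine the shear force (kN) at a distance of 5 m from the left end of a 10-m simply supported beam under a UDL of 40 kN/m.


R_A = w * L / 2 = 40 * 10 / 2 = 200.0 kN
V(x) = R_A - w * x = 200.0 - 40 * 5
= 0.0 kN

0.0 kN


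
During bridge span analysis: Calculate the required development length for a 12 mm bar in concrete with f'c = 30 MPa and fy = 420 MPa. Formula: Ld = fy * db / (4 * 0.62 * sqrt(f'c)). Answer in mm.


Ld = (fy * db) / (4 * 0.62 * sqrt(f'c))
= (420 * 12) / (4 * 0.62 * sqrt(30))
= 5040 / 13.5835
= 371.04 mm

371.04 mm


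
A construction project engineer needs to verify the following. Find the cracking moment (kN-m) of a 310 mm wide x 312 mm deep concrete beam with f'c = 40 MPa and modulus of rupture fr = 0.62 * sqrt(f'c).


fr = 0.62 * sqrt(40) = 0.62 * 6.3246 = 3.9212 MPa
I = 310 * 312^3 / 12 = 784592640.0 mm^4
y_t = 156.0 mm
M_cr = fr * I / y_t = 3.9212 * 784592640.0 / 156.0 N-mm
= 19.7216 kN-m

19.7216 kN-m


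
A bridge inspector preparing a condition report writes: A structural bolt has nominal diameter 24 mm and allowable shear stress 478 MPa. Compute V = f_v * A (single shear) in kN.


A = pi * d^2 / 4 = pi * 24^2 / 4 = 452.3893 mm^2
V = f_v * A / 1000 = 478 * 452.3893 / 1000
= 216.2421 kN

216.2421 kN


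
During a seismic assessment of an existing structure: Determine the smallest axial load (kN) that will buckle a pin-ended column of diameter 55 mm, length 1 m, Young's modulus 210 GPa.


I = pi * d^4 / 64 = 449180.25 mm^4
L = 1000.0 mm
P_cr = pi^2 * E * I / L^2
= 9.8696 * 210000.0 * 449180.25 / 1000.0^2
= 930978.6 N = 930.9786 kN

930.9786 kN


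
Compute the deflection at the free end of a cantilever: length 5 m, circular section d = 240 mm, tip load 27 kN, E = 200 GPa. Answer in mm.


I = pi * d^4 / 64 = pi * 240^4 / 64 = 162860163.16 mm^4
L = 5000.0 mm, P = 27000.0 N, E = 200000.0 MPa
delta = P * L^3 / (3 * E * I)
= 27000.0 * 5000.0^3 / (3 * 200000.0 * 162860163.16)
= 34.5388 mm

34.5388 mm


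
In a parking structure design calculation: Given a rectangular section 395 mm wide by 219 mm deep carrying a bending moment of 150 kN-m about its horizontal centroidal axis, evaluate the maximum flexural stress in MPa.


I = b * h^3 / 12 = 395 * 219^3 / 12 = 345738858.75 mm^4
y = h / 2 = 219 / 2 = 109.5 mm
M = 150 kN-m = 150000000.0 N-mm
sigma = M * y / I = 150000000.0 * 109.5 / 345738858.75
= 47.51 MPa

47.51 MPa


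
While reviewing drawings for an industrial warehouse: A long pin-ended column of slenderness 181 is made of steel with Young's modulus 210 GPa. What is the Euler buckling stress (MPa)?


sigma_cr = pi^2 * E / lambda^2
= 9.8696 * 210000.0 / 181^2
= 9.8696 * 210000.0 / 32761
= 63.2648 MPa

63.2648 MPa


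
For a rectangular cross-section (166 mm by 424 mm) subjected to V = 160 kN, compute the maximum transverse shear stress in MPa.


A = b * h = 166 * 424 = 70384 mm^2
V = 160 kN = 160000.0 N
tau_max = 1.5 * V / A = 1.5 * 160000.0 / 70384
= 3.4099 MPa

3.4099 MPa


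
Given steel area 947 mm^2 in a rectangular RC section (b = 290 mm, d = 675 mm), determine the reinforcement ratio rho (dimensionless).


rho = As / (b * d)
= 947 / (290 * 675)
= 947 / 195750
= 0.004838 (dimensionless)

0.004838 (dimensionless)


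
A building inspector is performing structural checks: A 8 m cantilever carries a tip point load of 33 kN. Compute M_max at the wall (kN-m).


For a cantilever with a point load at the free end:
M_max = P * L = 33 * 8 = 264 kN-m

264 kN-m


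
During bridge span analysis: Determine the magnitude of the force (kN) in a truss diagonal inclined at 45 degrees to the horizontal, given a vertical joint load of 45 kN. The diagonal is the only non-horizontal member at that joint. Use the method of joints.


At the joint, only the diagonal has a vertical component, so vertical equilibrium gives:
F * sin(45) = 45
F = 45 / sin(45)
= 45 / 0.707107
= 63.64 kN

63.64 kN


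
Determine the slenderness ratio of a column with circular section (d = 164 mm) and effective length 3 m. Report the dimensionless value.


Radius of gyration r = d / 4 = 164 / 4 = 41.0 mm
L_eff = 3000.0 mm
Slenderness ratio = L / r = 3000.0 / 41.0 = 73.17 (dimensionless)

73.17 (dimensionless)


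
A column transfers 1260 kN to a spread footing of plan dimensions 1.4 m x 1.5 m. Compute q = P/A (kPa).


A = 1.4 * 1.5 = 2.1 m^2
q = P / A = 1260 / 2.1
= 600.0 kPa

600.0 kPa


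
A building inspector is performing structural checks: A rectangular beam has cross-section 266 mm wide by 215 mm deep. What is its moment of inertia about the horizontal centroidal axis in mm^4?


I = b * h^3 / 12
= 266 * 215^3 / 12
= 266 * 9938375 / 12
= 220300645.83 mm^4

220300645.83 mm^4


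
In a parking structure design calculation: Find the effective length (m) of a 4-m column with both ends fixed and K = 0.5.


L_eff = K * L
= 0.5 * 4
= 2.0 m

2.0 m


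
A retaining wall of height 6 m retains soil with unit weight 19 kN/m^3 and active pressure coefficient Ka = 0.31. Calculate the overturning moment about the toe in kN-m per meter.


Pa = 0.5 * Ka * gamma * H^2
= 0.5 * 0.31 * 19 * 6^2
= 106.02 kN/m
Arm = H / 3 = 6 / 3 = 2.0 m
Mo = Pa * arm = Pa * H / 3 = 106.02 * 6 / 3 = 212.04 kN-m/m

212.04 kN-m/m


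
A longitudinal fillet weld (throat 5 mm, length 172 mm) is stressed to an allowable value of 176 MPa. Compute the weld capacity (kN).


Strength = throat * length * allowable stress
= 5 * 172 * 176 N
= 151360 N
= 151.36 kN

151.36 kN


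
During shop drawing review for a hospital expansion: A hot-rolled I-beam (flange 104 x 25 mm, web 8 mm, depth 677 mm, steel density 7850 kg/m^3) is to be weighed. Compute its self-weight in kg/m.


A_flanges = 2 * 104 * 25 = 5200 mm^2
A_web = (677 - 2 * 25) * 8 = 5016 mm^2
A_total = 5200 + 5016 = 10216 mm^2 = 0.010216 m^2
Weight = rho * A = 7850 * 0.010216 = 80.1956 kg/m

80.1956 kg/m


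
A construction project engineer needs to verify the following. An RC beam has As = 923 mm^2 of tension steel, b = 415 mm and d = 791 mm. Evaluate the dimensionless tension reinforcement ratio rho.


rho = As / (b * d)
= 923 / (415 * 791)
= 923 / 328265
= 0.002812 (dimensionless)

0.002812 (dimensionless)


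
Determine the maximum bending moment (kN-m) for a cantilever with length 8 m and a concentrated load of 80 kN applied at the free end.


For a cantilever with a point load at the free end:
M_max = P * L = 80 * 8 = 640 kN-m

640 kN-m


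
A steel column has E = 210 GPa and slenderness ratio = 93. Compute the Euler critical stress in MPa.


sigma_cr = pi^2 * E / lambda^2
= 9.8696 * 210000.0 / 93^2
= 9.8696 * 210000.0 / 8649
= 239.6366 MPa

239.6366 MPa


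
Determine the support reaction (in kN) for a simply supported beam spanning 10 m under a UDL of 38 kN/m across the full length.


Total load = w * L = 38 * 10 = 380 kN
By symmetry, each reaction R = total / 2 = 380 / 2 = 190.0 kN

190.0 kN


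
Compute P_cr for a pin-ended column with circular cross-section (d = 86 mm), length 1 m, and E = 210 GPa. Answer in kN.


I = pi * d^4 / 64 = 2685120.03 mm^4
L = 1000.0 mm
P_cr = pi^2 * E * I / L^2
= 9.8696 * 210000.0 * 2685120.03 / 1000.0^2
= 5565225.21 N = 5565.2252 kN

5565.2252 kN


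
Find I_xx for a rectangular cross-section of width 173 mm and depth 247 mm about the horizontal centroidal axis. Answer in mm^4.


I = b * h^3 / 12
= 173 * 247^3 / 12
= 173 * 15069223 / 12
= 217247964.92 mm^4

217247964.92 mm^4


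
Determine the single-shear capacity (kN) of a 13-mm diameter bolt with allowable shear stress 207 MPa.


A = pi * d^2 / 4 = pi * 13^2 / 4 = 132.7323 mm^2
V = f_v * A / 1000 = 207 * 132.7323 / 1000
= 27.4756 kN

27.4756 kN


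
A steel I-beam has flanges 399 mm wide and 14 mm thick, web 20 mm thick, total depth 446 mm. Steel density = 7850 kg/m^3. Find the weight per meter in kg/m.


A_flanges = 2 * 399 * 14 = 11172 mm^2
A_web = (446 - 2 * 14) * 20 = 8360 mm^2
A_total = 11172 + 8360 = 19532 mm^2 = 0.019532 m^2
Weight = rho * A = 7850 * 0.019532 = 153.3262 kg/m

153.3262 kg/m


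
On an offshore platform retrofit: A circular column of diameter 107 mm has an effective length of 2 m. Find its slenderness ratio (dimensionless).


Radius of gyration r = d / 4 = 107 / 4 = 26.75 mm
L_eff = 2000.0 mm
Slenderness ratio = L / r = 2000.0 / 26.75 = 74.77 (dimensionless)

74.77 (dimensionless)


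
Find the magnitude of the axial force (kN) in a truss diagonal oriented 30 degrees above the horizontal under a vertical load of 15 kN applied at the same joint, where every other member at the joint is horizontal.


At the joint, only the diagonal has a vertical component, so vertical equilibrium gives:
F * sin(30) = 15
F = 15 / sin(30)
= 15 / 0.5
= 30.0 kN

30.0 kN


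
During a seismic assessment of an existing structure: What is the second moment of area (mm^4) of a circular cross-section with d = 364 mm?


r = d / 2 = 364 / 2 = 182.0 mm
I = pi * r^4 / 4 = pi * 182.0^4 / 4
= 861738374.79 mm^4

861738374.79 mm^4


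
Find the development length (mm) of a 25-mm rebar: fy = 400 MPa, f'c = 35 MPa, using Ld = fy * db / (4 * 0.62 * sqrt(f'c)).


Ld = (fy * db) / (4 * 0.62 * sqrt(f'c))
= (400 * 25) / (4 * 0.62 * sqrt(35))
= 10000 / 14.6719
= 681.58 mm

681.58 mm


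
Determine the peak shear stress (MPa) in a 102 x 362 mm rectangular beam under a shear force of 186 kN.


A = b * h = 102 * 362 = 36924 mm^2
V = 186 kN = 186000.0 N
tau_max = 1.5 * V / A = 1.5 * 186000.0 / 36924
= 7.5561 MPa

7.5561 MPa


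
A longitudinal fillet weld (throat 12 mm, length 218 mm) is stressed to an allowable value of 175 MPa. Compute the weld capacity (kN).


Strength = throat * length * allowable stress
= 12 * 218 * 175 N
= 457800 N
= 457.8 kN

457.8 kN


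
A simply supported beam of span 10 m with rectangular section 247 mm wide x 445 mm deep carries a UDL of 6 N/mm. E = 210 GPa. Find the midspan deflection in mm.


I = 247 * 445^3 / 12 = 1813826489.58 mm^4
L = 10000.0 mm, w = 6 N/mm, E = 210000.0 MPa
delta = 5 * w * L^4 / (384 * E * I)
= 5 * 6 * 10000.0^4 / (384 * 210000.0 * 1813826489.58)
= 2.051 mm

2.051 mm


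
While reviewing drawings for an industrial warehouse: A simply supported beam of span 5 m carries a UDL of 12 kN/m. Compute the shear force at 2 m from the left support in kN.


R_A = w * L / 2 = 12 * 5 / 2 = 30.0 kN
V(x) = R_A - w * x = 30.0 - 12 * 2
= 6.0 kN

6.0 kN


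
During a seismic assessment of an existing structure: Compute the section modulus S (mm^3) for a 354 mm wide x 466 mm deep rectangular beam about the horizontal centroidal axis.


S = b * h^2 / 6
= 354 * 466^2 / 6
= 354 * 217156 / 6
= 12812204.0 mm^3

12812204.0 mm^3


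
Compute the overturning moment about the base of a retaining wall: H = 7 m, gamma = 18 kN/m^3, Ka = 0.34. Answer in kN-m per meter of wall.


Pa = 0.5 * Ka * gamma * H^2
= 0.5 * 0.34 * 18 * 7^2
= 149.94 kN/m
Arm = H / 3 = 7 / 3 = 2.3333 m
Mo = Pa * arm = Pa * H / 3 = 149.94 * 7 / 3 = 349.86 kN-m/m

349.86 kN-m/m


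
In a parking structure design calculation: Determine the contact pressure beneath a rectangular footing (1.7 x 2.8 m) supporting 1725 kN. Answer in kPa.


A = 1.7 * 2.8 = 4.76 m^2
q = P / A = 1725 / 4.76
= 362.395 kPa

362.395 kPa


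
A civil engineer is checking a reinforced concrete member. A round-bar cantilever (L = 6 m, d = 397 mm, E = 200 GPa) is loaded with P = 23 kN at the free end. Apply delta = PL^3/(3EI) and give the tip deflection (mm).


I = pi * d^4 / 64 = pi * 397^4 / 64 = 1219359948.0 mm^4
L = 6000.0 mm, P = 23000.0 N, E = 200000.0 MPa
delta = P * L^3 / (3 * E * I)
= 23000.0 * 6000.0^3 / (3 * 200000.0 * 1219359948.0)
= 6.7904 mm

6.7904 mm


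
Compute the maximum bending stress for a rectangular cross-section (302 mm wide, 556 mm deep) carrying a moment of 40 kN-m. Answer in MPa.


I = b * h^3 / 12 = 302 * 556^3 / 12 = 4325637002.67 mm^4
y = h / 2 = 556 / 2 = 278.0 mm
M = 40 kN-m = 40000000.0 N-mm
sigma = M * y / I = 40000000.0 * 278.0 / 4325637002.67
= 2.57 MPa

2.57 MPa


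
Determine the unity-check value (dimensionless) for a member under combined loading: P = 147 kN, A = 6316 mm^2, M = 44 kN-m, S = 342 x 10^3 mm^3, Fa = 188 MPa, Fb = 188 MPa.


f_a = P / A = 147000.0 / 6316 = 23.2742 MPa
f_b = M / S = 44000000.0 / 342000.0 = 128.655 MPa
Ratio = f_a / Fa + f_b / Fb
= 23.2742 / 188 + 128.655 / 188
= 0.8081 (dimensionless)

0.8081 (dimensionless)


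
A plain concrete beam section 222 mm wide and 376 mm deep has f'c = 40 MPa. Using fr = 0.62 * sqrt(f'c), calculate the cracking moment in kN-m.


fr = 0.62 * sqrt(40) = 0.62 * 6.3246 = 3.9212 MPa
I = 222 * 376^3 / 12 = 983411456.0 mm^4
y_t = 188.0 mm
M_cr = fr * I / y_t = 3.9212 * 983411456.0 / 188.0 N-mm
= 20.5116 kN-m

20.5116 kN-m


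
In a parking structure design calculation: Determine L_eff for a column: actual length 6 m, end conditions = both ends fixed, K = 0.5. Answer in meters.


L_eff = K * L
= 0.5 * 6
= 3.0 m

3.0 m


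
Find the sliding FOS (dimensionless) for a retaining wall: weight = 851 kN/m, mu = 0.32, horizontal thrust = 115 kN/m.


Resisting force = mu * W = 0.32 * 851 = 272.32 kN/m
FOS = Resisting / Driving = 272.32 / 115
= 2.368 (dimensionless)

2.368 (dimensionless)


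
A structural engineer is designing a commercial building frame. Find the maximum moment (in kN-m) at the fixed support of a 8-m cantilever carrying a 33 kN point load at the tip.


For a cantilever with a point load at the free end:
M_max = P * L = 33 * 8 = 264 kN-m

264 kN-m


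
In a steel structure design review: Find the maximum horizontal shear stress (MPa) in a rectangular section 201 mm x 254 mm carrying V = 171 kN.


A = b * h = 201 * 254 = 51054 mm^2
V = 171 kN = 171000.0 N
tau_max = 1.5 * V / A = 1.5 * 171000.0 / 51054
= 5.0241 MPa

5.0241 MPa


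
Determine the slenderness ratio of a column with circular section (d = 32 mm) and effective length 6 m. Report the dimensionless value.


Radius of gyration r = d / 4 = 32 / 4 = 8.0 mm
L_eff = 6000.0 mm
Slenderness ratio = L / r = 6000.0 / 8.0 = 750.0 (dimensionless)

750.0 (dimensionless)


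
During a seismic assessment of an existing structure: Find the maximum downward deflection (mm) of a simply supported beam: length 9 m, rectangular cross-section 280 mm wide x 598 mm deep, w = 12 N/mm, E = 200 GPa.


I = 280 * 598^3 / 12 = 4989767813.33 mm^4
L = 9000.0 mm, w = 12 N/mm, E = 200000.0 MPa
delta = 5 * w * L^4 / (384 * E * I)
= 5 * 12 * 9000.0^4 / (384 * 200000.0 * 4989767813.33)
= 1.0273 mm

1.0273 mm


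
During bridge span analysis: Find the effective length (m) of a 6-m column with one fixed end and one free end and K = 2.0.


L_eff = K * L
= 2.0 * 6
= 12.0 m

12.0 m


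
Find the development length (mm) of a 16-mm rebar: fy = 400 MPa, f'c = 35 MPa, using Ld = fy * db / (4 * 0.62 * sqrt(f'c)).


Ld = (fy * db) / (4 * 0.62 * sqrt(f'c))
= (400 * 16) / (4 * 0.62 * sqrt(35))
= 6400 / 14.6719
= 436.21 mm

436.21 mm


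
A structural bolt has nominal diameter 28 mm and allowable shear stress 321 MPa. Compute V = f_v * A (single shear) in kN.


A = pi * d^2 / 4 = pi * 28^2 / 4 = 615.7522 mm^2
V = f_v * A / 1000 = 321 * 615.7522 / 1000
= 197.6564 kN

197.6564 kN


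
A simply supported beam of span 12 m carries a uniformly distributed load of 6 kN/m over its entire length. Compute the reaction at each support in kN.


Total load = w * L = 6 * 12 = 72 kN
By symmetry, each reaction R = total / 2 = 72 / 2 = 36.0 kN

36.0 kN


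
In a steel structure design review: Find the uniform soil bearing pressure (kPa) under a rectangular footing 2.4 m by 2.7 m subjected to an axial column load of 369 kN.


A = 2.4 * 2.7 = 6.48 m^2
q = P / A = 369 / 6.48
= 56.9444 kPa

56.9444 kPa


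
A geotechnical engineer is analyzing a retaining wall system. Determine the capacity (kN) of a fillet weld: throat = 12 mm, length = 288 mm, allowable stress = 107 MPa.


Strength = throat * length * allowable stress
= 12 * 288 * 107 N
= 369792 N
= 369.79 kN

369.79 kN


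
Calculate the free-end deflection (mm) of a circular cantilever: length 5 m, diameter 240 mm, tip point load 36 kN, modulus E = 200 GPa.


I = pi * d^4 / 64 = pi * 240^4 / 64 = 162860163.16 mm^4
L = 5000.0 mm, P = 36000.0 N, E = 200000.0 MPa
delta = P * L^3 / (3 * E * I)
= 36000.0 * 5000.0^3 / (3 * 200000.0 * 162860163.16)
= 46.0518 mm

46.0518 mm


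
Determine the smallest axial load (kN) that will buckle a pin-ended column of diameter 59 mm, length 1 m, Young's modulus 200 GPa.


I = pi * d^4 / 64 = 594809.57 mm^4
L = 1000.0 mm
P_cr = pi^2 * E * I / L^2
= 9.8696 * 200000.0 * 594809.57 / 1000.0^2
= 1174107.02 N = 1174.107 kN

1174.107 kN


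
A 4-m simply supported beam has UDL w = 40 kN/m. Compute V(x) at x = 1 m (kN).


R_A = w * L / 2 = 40 * 4 / 2 = 80.0 kN
V(x) = R_A - w * x = 80.0 - 40 * 1
= 40.0 kN

40.0 kN


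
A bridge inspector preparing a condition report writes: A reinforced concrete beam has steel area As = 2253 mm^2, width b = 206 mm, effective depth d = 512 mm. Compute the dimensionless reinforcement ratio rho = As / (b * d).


rho = As / (b * d)
= 2253 / (206 * 512)
= 2253 / 105472
= 0.021361 (dimensionless)

0.021361 (dimensionless)


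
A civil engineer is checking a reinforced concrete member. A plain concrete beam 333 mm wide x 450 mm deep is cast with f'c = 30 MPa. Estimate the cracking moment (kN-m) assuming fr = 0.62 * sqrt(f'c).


fr = 0.62 * sqrt(30) = 0.62 * 5.4772 = 3.3959 MPa
I = 333 * 450^3 / 12 = 2528718750.0 mm^4
y_t = 225.0 mm
M_cr = fr * I / y_t = 3.3959 * 2528718750.0 / 225.0 N-mm
= 38.1654 kN-m

38.1654 kN-m


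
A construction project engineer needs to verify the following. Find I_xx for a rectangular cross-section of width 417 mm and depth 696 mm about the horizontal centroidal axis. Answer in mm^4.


I = b * h^3 / 12
= 417 * 696^3 / 12
= 417 * 337153536 / 12
= 11716085376.0 mm^4

11716085376.0 mm^4


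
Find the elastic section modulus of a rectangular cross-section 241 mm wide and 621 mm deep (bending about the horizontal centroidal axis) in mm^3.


S = b * h^2 / 6
= 241 * 621^2 / 6
= 241 * 385641 / 6
= 15489913.5 mm^3

15489913.5 mm^3


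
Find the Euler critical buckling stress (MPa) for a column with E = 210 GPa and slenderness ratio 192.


sigma_cr = pi^2 * E / lambda^2
= 9.8696 * 210000.0 / 192^2
= 9.8696 * 210000.0 / 36864
= 56.2233 MPa

56.2233 MPa


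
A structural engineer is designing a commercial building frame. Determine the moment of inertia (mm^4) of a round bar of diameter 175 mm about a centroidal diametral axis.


r = d / 2 = 175 / 2 = 87.5 mm
I = pi * r^4 / 4 = pi * 87.5^4 / 4
= 46038598.4 mm^4

46038598.4 mm^4


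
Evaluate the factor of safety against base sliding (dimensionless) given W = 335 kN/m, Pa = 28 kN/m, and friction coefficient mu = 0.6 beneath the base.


Resisting force = mu * W = 0.6 * 335 = 201.0 kN/m
FOS = Resisting / Driving = 201.0 / 28
= 7.1786 (dimensionless)

7.1786 (dimensionless)


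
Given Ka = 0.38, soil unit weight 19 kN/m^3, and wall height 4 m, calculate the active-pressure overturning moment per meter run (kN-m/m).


Pa = 0.5 * Ka * gamma * H^2
= 0.5 * 0.38 * 19 * 4^2
= 57.76 kN/m
Arm = H / 3 = 4 / 3 = 1.3333 m
Mo = Pa * arm = Pa * H / 3 = 57.76 * 4 / 3 = 77.0133 kN-m/m

77.0133 kN-m/m


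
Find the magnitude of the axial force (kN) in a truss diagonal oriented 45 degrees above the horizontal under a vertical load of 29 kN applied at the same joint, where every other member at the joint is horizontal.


At the joint, only the diagonal has a vertical component, so vertical equilibrium gives:
F * sin(45) = 29
F = 29 / sin(45)
= 29 / 0.707107
= 41.01 kN

41.01 kN


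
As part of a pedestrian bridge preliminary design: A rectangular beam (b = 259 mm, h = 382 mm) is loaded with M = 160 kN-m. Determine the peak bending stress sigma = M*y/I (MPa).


I = b * h^3 / 12 = 259 * 382^3 / 12 = 1203119059.33 mm^4
y = h / 2 = 382 / 2 = 191.0 mm
M = 160 kN-m = 160000000.0 N-mm
sigma = M * y / I = 160000000.0 * 191.0 / 1203119059.33
= 25.4 MPa

25.4 MPa


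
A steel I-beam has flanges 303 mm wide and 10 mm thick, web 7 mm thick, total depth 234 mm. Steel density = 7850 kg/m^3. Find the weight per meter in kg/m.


A_flanges = 2 * 303 * 10 = 6060 mm^2
A_web = (234 - 2 * 10) * 7 = 1498 mm^2
A_total = 6060 + 1498 = 7558 mm^2 = 0.007558 m^2
Weight = rho * A = 7850 * 0.007558 = 59.3303 kg/m

59.3303 kg/m


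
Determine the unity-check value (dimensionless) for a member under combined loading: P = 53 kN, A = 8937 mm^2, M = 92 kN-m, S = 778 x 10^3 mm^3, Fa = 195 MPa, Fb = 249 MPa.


f_a = P / A = 53000.0 / 8937 = 5.9304 MPa
f_b = M / S = 92000000.0 / 778000.0 = 118.2519 MPa
Ratio = f_a / Fa + f_b / Fb
= 5.9304 / 195 + 118.2519 / 249
= 0.5053 (dimensionless)

0.5053 (dimensionless)
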